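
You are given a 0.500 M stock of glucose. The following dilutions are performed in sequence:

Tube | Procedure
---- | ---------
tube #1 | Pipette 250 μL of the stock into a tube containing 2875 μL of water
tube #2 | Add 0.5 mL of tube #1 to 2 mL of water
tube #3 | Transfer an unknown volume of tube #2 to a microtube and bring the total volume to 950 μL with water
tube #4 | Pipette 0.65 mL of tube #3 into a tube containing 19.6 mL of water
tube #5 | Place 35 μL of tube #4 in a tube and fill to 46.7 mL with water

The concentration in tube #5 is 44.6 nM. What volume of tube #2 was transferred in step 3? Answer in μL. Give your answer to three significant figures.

Step 1: 250 μL + 2875 μL = 3125 μL total → factor 3125/250 = 12.5
Step 2: 0.5 mL + 2 mL = 2.5 mL total → factor 2.5/0.5 = 5
Step 3: v brought to 950 μL → factor = 950 μL/v
Step 4: 0.65 mL + 19.6 mL = 20.25 mL total → factor 20.25/0.65 = 31.154
Step 5: 35 μL brought to 46.7 mL → factor 46700/35 = 1334.3
Product of known-step factors = 2.598 × 10^6
Overall factor = 0.500 M / (44.6 nM) = 1.1211 × 10^7
Step-3 factor = 1.1211 × 10^7 / 2.598 × 10^6 = 4.3151
v = 950 μL / 4.3151 = 220 μL

220 μL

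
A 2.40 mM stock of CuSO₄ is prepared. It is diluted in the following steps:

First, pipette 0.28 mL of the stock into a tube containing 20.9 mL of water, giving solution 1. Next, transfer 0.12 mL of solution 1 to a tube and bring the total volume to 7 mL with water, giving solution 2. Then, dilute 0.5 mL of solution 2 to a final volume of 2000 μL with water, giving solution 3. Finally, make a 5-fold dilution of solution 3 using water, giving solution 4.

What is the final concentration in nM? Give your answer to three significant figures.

Step 1: 0.28 mL + 20.9 mL = 21.18 mL total → factor 21.18/0.28 = 75.643
Step 2: 0.12 mL brought to 7 mL → factor 7/0.12 = 58.333
Step 3: 0.5 mL brought to 2000 μL → factor 2/0.5 = 4
Step 4: 5-fold → factor 5
Overall dilution factor = 75.643 × 58.333 × 4 × 5 = 88250
Final = 2.40 mM / 88250 = 2.720 × 10^-5 mM = 27.2 nM

27.2 nM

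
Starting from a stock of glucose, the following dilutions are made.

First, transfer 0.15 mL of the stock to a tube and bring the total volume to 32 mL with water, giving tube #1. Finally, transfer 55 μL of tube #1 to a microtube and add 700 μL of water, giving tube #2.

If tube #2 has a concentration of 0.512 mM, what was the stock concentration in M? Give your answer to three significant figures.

1.50 M

Step 1: 0.15 mL brought to 32 mL → factor 32/0.15 = 213.33
Step 2: 55 μL + 700 μL = 755 μL total → factor 755/55 = 13.727
Overall dilution factor = 213.33 × 13.727 = 2928.5
Stock = 0.512 mM × 2928.5 = 1499 mM = 1.50 M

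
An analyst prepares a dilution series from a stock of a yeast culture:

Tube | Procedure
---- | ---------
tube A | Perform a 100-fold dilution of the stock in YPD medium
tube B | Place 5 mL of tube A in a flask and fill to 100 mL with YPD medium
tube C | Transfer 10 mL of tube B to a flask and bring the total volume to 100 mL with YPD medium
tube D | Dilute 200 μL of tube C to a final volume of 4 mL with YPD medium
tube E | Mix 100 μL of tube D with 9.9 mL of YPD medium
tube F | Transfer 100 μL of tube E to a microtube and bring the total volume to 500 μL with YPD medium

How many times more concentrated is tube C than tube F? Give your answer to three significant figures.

Step 1: 100-fold → factor 100
Step 2: 5 mL brought to 100 mL → factor 100/5 = 20
Step 3: 10 mL brought to 100 mL → factor 100/10 = 10
Step 4: 200 μL brought to 4 mL → factor 4000/200 = 20
Step 5: 100 μL + 9.9 mL = 10000 μL total → factor 10000/100 = 100
Step 6: 100 μL brought to 500 μL → factor 500/100 = 5
Dilution factor to tube C = 20000; to tube F = 2 × 10^8
[tube C]/[tube F] = (factor to tube F)/(factor to tube C) = 2 × 10^8/20000 = 1.00 × 10^4

1.00 × 10^4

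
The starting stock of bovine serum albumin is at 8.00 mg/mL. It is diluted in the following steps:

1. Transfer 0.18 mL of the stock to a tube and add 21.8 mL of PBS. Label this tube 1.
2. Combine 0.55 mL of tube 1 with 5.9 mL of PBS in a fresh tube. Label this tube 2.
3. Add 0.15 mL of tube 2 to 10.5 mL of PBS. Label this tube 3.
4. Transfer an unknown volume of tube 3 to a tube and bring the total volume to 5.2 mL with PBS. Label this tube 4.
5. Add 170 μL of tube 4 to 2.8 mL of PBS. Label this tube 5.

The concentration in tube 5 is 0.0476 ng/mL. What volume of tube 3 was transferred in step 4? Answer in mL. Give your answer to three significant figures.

Step 1: 0.18 mL + 21.8 mL = 21.98 mL total → factor 21.98/0.18 = 122.11
Step 2: 0.55 mL + 5.9 mL = 6.45 mL total → factor 6.45/0.55 = 11.727
Step 3: 0.15 mL + 10.5 mL = 10.65 mL total → factor 10.65/0.15 = 71
Step 4: v brought to 5.2 mL → factor = 5.2 mL/v
Step 5: 170 μL + 2.8 mL = 2970 μL total → factor 2970/170 = 17.471
Product of known-step factors = 1.7763 × 10^6
Overall factor = 8.00 mg/mL / (0.0476 ng/mL) = 1.6807 × 10^8
Step-4 factor = 1.6807 × 10^8 / 1.7763 × 10^6 = 94.616
v = 5.2 mL / 94.616 = 0.0550 mL

0.0550 mL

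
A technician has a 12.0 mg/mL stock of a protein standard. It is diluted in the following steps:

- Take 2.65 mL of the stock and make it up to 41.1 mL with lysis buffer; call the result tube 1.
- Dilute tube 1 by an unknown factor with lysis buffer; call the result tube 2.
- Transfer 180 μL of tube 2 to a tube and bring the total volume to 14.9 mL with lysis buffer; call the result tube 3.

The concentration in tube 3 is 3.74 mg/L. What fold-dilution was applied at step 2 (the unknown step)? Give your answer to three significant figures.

2.50-fold

Step 1: 2.65 mL brought to 41.1 mL → factor 41.1/2.65 = 15.509
Step 2: unknown factor x
Step 3: 180 μL brought to 14.9 mL → factor 14900/180 = 82.778
Product of known-step factors = 1283.8
Overall factor = 12.0 mg/mL / (3.74 mg/L) = 3208.6
x = 3208.6 / 1283.8 = 2.50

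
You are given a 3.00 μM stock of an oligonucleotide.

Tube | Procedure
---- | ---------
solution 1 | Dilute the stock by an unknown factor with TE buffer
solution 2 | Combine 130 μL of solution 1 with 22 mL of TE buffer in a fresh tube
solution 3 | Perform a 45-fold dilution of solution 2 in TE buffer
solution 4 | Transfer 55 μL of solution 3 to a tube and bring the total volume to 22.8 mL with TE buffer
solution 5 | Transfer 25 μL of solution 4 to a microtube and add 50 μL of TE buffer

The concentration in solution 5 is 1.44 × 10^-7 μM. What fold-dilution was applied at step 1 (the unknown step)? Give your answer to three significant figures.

2.19-fold

Step 1: unknown factor x
Step 2: 130 μL + 22 mL = 22130 μL total → factor 22130/130 = 170.23
Step 3: 45-fold → factor 45
Step 4: 55 μL brought to 22.8 mL → factor 22800/55 = 414.55
Step 5: 25 μL + 50 μL = 75 μL total → factor 75/25 = 3
Product of known-step factors = 9.5267 × 10^6
Overall factor = 3.00 μM / (1.44 × 10^-7 μM) = 2.0833 × 10^7
x = 2.0833 × 10^7 / 9.5267 × 10^6 = 2.19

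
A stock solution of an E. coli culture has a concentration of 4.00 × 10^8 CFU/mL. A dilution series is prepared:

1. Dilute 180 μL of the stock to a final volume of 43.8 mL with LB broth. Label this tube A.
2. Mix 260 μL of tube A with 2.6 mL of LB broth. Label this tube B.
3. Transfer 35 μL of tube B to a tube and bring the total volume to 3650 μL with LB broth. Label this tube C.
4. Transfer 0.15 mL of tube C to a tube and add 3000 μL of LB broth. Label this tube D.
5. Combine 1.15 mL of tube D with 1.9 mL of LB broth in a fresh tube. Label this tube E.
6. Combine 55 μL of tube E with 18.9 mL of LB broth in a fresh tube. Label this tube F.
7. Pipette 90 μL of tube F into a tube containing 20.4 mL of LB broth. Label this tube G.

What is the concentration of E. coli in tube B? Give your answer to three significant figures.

Step 1: 180 μL brought to 43.8 mL → factor 43800/180 = 243.33
Step 2: 260 μL + 2.6 mL = 2860 μL total → factor 2860/260 = 11
Dilution factor through tube B = 243.33 × 11 = 2676.7
[tube B] = 4.00 × 10^8 CFU/mL / 2676.7 = 1.49 × 10^5 CFU/mL

1.49 × 10^5 CFU/mL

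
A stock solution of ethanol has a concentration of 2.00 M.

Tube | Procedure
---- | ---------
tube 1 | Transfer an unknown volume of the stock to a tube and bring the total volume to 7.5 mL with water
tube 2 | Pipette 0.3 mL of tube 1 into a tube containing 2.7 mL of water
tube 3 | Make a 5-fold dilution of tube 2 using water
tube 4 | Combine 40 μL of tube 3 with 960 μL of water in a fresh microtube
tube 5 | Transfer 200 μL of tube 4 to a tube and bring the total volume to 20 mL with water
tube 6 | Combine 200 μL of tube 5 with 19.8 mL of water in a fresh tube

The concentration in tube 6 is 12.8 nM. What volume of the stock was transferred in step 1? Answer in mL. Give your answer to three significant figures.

0.600 mL

Step 1: v brought to 7.5 mL → factor = 7.5 mL/v
Step 2: 0.3 mL + 2.7 mL = 3 mL total → factor 3/0.3 = 10
Step 3: 5-fold → factor 5
Step 4: 40 μL + 960 μL = 1000 μL total → factor 1000/40 = 25
Step 5: 200 μL brought to 20 mL → factor 20000/200 = 100
Step 6: 200 μL + 19.8 mL = 20000 μL total → factor 20000/200 = 100
Product of known-step factors = 1.25 × 10^7
Overall factor = 2.00 M / (12.8 nM) = 1.5625 × 10^8
Step-1 factor = 1.5625 × 10^8 / 1.25 × 10^7 = 12.5
v = 7.5 mL / 12.5 = 0.600 mL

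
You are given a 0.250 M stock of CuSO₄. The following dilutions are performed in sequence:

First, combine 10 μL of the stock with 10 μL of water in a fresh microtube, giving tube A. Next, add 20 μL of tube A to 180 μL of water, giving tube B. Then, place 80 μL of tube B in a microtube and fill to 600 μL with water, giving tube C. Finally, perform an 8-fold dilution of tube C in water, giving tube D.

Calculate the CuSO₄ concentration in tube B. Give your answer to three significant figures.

Step 1: 10 μL + 10 μL = 20 μL total → factor 20/10 = 2
Step 2: 20 μL + 180 μL = 200 μL total → factor 200/20 = 10
Dilution factor through tube B = 2 × 10 = 20
[tube B] = 0.250 M / 20 = 0.0125 M

0.0125 M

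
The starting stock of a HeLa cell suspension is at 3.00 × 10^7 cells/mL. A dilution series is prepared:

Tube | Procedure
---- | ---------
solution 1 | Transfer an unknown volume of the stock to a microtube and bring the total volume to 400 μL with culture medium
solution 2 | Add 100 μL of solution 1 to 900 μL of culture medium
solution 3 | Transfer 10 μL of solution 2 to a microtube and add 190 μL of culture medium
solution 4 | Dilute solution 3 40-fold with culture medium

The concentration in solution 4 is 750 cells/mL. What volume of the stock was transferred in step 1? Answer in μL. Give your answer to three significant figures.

80.0 μL

Step 1: v brought to 400 μL → factor = 400 μL/v
Step 2: 100 μL + 900 μL = 1000 μL total → factor 1000/100 = 10
Step 3: 10 μL + 190 μL = 200 μL total → factor 200/10 = 20
Step 4: 40-fold → factor 40
Product of known-step factors = 8000
Overall factor = 3.00 × 10^7 cells/mL / (750 cells/mL) = 40000
Step-1 factor = 40000 / 8000 = 5
v = 400 μL / 5 = 80.0 μL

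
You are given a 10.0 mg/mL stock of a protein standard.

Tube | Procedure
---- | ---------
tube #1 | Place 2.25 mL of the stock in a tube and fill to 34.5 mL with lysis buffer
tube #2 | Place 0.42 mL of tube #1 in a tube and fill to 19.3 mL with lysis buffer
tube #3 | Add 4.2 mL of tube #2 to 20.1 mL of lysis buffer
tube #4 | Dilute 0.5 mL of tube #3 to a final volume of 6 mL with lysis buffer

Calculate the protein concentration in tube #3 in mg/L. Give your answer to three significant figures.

2.45 mg/L

Step 1: 2.25 mL brought to 34.5 mL → factor 34.5/2.25 = 15.333
Step 2: 0.42 mL brought to 19.3 mL → factor 19.3/0.42 = 45.952
Step 3: 4.2 mL + 20.1 mL = 24.3 mL total → factor 24.3/4.2 = 5.7857
Dilution factor through tube #3 = 15.333 × 45.952 × 5.7857 = 4076.6
[tube #3] = 10.0 mg/mL / 4076.6 = 0.002453 mg/mL = 2.45 mg/L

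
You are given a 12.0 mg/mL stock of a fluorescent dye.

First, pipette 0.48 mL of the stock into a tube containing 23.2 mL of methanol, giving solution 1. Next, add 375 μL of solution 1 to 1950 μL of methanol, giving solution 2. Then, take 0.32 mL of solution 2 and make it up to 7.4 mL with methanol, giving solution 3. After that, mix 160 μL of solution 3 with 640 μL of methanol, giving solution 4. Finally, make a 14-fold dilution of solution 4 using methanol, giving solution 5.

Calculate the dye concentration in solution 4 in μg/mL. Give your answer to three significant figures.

Step 1: 0.48 mL + 23.2 mL = 23.68 mL total → factor 23.68/0.48 = 49.333
Step 2: 375 μL + 1950 μL = 2325 μL total → factor 2325/375 = 6.2
Step 3: 0.32 mL brought to 7.4 mL → factor 7.4/0.32 = 23.125
Step 4: 160 μL + 640 μL = 800 μL total → factor 800/160 = 5
Dilution factor through solution 4 = 49.333 × 6.2 × 23.125 × 5 = 35366
[solution 4] = 12.0 mg/mL / 35366 = 0.0003393 mg/mL = 0.339 μg/mL

0.339 μg/mL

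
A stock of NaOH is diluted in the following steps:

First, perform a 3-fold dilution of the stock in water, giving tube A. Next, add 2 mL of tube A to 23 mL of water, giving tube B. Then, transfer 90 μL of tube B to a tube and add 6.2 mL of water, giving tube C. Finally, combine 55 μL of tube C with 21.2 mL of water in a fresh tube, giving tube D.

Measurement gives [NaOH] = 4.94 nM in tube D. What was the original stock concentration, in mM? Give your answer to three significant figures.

Step 1: 3-fold → factor 3
Step 2: 2 mL + 23 mL = 25 mL total → factor 25/2 = 12.5
Step 3: 90 μL + 6.2 mL = 6290 μL total → factor 6290/90 = 69.889
Step 4: 55 μL + 21.2 mL = 21255 μL total → factor 21255/55 = 386.45
Overall dilution factor = 3 × 12.5 × 69.889 × 386.45 = 1.0128 × 10^6
Stock = 4.94 nM × 1.0128 × 10^6 = 5.003 × 10^6 nM = 5.00 mM

5.00 mM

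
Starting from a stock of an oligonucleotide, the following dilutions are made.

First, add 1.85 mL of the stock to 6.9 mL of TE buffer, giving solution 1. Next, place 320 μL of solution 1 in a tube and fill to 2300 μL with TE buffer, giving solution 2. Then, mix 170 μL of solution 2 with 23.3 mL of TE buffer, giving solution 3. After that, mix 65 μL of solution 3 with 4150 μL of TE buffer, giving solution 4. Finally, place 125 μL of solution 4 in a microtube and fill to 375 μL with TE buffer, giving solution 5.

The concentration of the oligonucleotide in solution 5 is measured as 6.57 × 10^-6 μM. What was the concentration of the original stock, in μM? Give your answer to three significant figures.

6.00 μM

Step 1: 1.85 mL + 6.9 mL = 8.75 mL total → factor 8.75/1.85 = 4.7297
Step 2: 320 μL brought to 2300 μL → factor 2300/320 = 7.1875
Step 3: 170 μL + 23.3 mL = 23470 μL total → factor 23470/170 = 138.06
Step 4: 65 μL + 4150 μL = 4215 μL total → factor 4215/65 = 64.846
Step 5: 125 μL brought to 375 μL → factor 375/125 = 3
Overall dilution factor = 4.7297 × 7.1875 × 138.06 × 64.846 × 3 = 9.1303 × 10^5
Stock = 6.57 × 10^-6 μM × 9.1303 × 10^5 = 6.00 μM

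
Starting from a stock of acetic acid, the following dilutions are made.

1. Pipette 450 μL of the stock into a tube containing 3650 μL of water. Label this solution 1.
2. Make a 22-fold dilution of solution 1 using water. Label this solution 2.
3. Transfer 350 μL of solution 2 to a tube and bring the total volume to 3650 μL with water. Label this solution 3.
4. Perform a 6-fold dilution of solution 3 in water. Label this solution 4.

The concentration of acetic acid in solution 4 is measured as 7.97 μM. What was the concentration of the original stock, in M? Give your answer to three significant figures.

0.100 M

Step 1: 450 μL + 3650 μL = 4100 μL total → factor 4100/450 = 9.1111
Step 2: 22-fold → factor 22
Step 3: 350 μL brought to 3650 μL → factor 3650/350 = 10.429
Step 4: 6-fold → factor 6
Overall dilution factor = 9.1111 × 22 × 10.429 × 6 = 12542
Stock = 7.97 μM × 12542 = 9.996 × 10^4 μM = 0.100 M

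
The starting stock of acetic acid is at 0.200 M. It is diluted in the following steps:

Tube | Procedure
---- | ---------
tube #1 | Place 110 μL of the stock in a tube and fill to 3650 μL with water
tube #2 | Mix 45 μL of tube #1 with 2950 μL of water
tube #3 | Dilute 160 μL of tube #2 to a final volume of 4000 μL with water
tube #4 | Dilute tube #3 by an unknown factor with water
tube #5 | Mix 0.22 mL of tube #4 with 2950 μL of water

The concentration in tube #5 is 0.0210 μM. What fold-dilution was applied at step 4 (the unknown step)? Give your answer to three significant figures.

Step 1: 110 μL brought to 3650 μL → factor 3650/110 = 33.182
Step 2: 45 μL + 2950 μL = 2995 μL total → factor 2995/45 = 66.556
Step 3: 160 μL brought to 4000 μL → factor 4000/160 = 25
Step 4: unknown factor x
Step 5: 0.22 mL + 2950 μL = 3.17 mL total → factor 3.17/0.22 = 14.409
Product of known-step factors = 7.9554 × 10^5
Overall factor = 0.200 M / (0.0210 μM) = 9.5238 × 10^6
x = 9.5238 × 10^6 / 7.9554 × 10^5 = 12.0

12.0-fold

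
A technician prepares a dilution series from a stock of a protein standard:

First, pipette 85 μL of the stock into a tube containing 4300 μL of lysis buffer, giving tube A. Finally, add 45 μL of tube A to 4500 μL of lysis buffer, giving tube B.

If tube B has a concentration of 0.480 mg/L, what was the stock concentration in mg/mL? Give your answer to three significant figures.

Step 1: 85 μL + 4300 μL = 4385 μL total → factor 4385/85 = 51.588
Step 2: 45 μL + 4500 μL = 4545 μL total → factor 4545/45 = 101
Overall dilution factor = 51.588 × 101 = 5210.4
Stock = 0.480 mg/L × 5210.4 = 2501 mg/L = 2.50 mg/mL

2.50 mg/mL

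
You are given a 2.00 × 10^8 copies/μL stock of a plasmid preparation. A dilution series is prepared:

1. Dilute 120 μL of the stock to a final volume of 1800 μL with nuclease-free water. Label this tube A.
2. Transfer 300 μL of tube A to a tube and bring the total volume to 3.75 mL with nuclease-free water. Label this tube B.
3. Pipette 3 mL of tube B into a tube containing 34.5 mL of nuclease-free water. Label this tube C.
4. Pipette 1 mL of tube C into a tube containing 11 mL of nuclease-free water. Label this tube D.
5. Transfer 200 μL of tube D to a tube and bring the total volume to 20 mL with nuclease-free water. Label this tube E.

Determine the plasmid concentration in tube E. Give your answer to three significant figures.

71.1 copies/μL

Step 1: 120 μL brought to 1800 μL → factor 1800/120 = 15
Step 2: 300 μL brought to 3.75 mL → factor 3750/300 = 12.5
Step 3: 3 mL + 34.5 mL = 37.5 mL total → factor 37.5/3 = 12.5
Step 4: 1 mL + 11 mL = 12 mL total → factor 12/1 = 12
Step 5: 200 μL brought to 20 mL → factor 20000/200 = 100
Overall dilution factor = 15 × 12.5 × 12.5 × 12 × 100 = 2.8125 × 10^6
Final = 2.00 × 10^8 copies/μL / 2.8125 × 10^6 = 71.1 copies/μL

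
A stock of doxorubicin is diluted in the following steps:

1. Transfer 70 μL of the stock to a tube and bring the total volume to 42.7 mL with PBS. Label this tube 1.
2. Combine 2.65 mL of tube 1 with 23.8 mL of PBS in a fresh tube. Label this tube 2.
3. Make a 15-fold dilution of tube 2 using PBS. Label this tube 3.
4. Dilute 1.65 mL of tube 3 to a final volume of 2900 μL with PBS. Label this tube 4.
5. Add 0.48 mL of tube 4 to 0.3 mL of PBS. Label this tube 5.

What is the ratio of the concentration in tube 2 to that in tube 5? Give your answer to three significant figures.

Step 1: 70 μL brought to 42.7 mL → factor 42700/70 = 610
Step 2: 2.65 mL + 23.8 mL = 26.45 mL total → factor 26.45/2.65 = 9.9811
Step 3: 15-fold → factor 15
Step 4: 1.65 mL brought to 2900 μL → factor 2.9/1.65 = 1.7576
Step 5: 0.48 mL + 0.3 mL = 0.78 mL total → factor 0.78/0.48 = 1.625
Dilution factor to tube 2 = 6088.5; to tube 5 = 2.6084 × 10^5
[tube 2]/[tube 5] = (factor to tube 5)/(factor to tube 2) = 2.6084 × 10^5/6088.5 = 42.8

42.8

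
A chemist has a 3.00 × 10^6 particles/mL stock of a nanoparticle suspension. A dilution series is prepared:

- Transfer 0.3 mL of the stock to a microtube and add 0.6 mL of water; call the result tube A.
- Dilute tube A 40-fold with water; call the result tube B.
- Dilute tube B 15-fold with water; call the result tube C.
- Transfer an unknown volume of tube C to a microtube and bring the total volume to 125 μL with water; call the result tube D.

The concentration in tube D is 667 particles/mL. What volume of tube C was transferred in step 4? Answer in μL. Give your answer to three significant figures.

Step 1: 0.3 mL + 0.6 mL = 0.9 mL total → factor 0.9/0.3 = 3
Step 2: 40-fold → factor 40
Step 3: 15-fold → factor 15
Step 4: v brought to 125 μL → factor = 125 μL/v
Product of known-step factors = 1800
Overall factor = 3.00 × 10^6 particles/mL / (667 particles/mL) = 4497.8
Step-4 factor = 4497.8 / 1800 = 2.4988
v = 125 μL / 2.4988 = 50.0 μL

50.0 μL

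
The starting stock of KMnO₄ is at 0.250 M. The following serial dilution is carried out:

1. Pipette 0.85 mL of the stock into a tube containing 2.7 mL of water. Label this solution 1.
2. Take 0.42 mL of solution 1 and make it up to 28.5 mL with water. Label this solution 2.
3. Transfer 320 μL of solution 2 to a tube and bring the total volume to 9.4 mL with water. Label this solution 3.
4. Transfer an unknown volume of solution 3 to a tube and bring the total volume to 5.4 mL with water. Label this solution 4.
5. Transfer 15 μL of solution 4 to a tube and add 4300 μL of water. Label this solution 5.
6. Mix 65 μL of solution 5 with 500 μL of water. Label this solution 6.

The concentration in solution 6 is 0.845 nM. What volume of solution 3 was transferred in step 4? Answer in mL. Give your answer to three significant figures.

0.380 mL

Step 1: 0.85 mL + 2.7 mL = 3.55 mL total → factor 3.55/0.85 = 4.1765
Step 2: 0.42 mL brought to 28.5 mL → factor 28.5/0.42 = 67.857
Step 3: 320 μL brought to 9.4 mL → factor 9400/320 = 29.375
Step 4: v brought to 5.4 mL → factor = 5.4 mL/v
Step 5: 15 μL + 4300 μL = 4315 μL total → factor 4315/15 = 287.67
Step 6: 65 μL + 500 μL = 565 μL total → factor 565/65 = 8.6923
Product of known-step factors = 2.0816 × 10^7
Overall factor = 0.250 M / (0.845 nM) = 2.9586 × 10^8
Step-4 factor = 2.9586 × 10^8 / 2.0816 × 10^7 = 14.213
v = 5.4 mL / 14.213 = 0.380 mL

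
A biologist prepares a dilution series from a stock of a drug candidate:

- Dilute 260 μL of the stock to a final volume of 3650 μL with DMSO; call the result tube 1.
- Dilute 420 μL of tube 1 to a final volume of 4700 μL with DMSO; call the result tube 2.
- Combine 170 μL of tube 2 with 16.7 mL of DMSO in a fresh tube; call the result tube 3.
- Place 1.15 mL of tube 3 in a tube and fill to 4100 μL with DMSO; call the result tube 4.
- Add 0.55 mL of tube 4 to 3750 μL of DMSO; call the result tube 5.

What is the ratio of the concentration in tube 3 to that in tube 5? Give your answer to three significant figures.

27.9

Step 1: 260 μL brought to 3650 μL → factor 3650/260 = 14.038
Step 2: 420 μL brought to 4700 μL → factor 4700/420 = 11.19
Step 3: 170 μL + 16.7 mL = 16870 μL total → factor 16870/170 = 99.235
Step 4: 1.15 mL brought to 4100 μL → factor 4.1/1.15 = 3.5652
Step 5: 0.55 mL + 3750 μL = 4.3 mL total → factor 4.3/0.55 = 7.8182
Dilution factor to tube 3 = 15590; to tube 5 = 4.3454 × 10^5
[tube 3]/[tube 5] = (factor to tube 5)/(factor to tube 3) = 4.3454 × 10^5/15590 = 27.9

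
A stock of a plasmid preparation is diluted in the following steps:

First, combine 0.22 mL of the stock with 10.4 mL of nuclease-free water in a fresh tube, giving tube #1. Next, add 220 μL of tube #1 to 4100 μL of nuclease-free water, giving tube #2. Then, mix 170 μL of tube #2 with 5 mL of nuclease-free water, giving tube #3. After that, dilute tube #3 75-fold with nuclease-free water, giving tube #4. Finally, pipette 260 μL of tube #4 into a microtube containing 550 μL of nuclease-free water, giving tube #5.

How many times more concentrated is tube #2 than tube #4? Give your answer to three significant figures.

2.28 × 10^3

Step 1: 0.22 mL + 10.4 mL = 10.62 mL total → factor 10.62/0.22 = 48.273
Step 2: 220 μL + 4100 μL = 4320 μL total → factor 4320/220 = 19.636
Step 3: 170 μL + 5 mL = 5170 μL total → factor 5170/170 = 30.412
Step 4: 75-fold → factor 75
Dilution factor to tube #2 = 947.9; to tube #4 = 2.1621 × 10^6
[tube #2]/[tube #4] = (factor to tube #4)/(factor to tube #2) = 2.1621 × 10^6/947.9 = 2.28 × 10^3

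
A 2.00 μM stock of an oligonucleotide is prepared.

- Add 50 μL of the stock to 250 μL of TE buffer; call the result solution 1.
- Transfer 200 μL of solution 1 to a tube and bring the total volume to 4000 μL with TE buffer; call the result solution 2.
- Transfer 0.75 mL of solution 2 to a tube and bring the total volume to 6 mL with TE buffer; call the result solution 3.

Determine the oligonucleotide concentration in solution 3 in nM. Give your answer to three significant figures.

Step 1: 50 μL + 250 μL = 300 μL total → factor 300/50 = 6
Step 2: 200 μL brought to 4000 μL → factor 4000/200 = 20
Step 3: 0.75 mL brought to 6 mL → factor 6/0.75 = 8
Overall dilution factor = 6 × 20 × 8 = 960
Final = 2.00 μM / 960 = 0.002083 μM = 2.08 nM

2.08 nM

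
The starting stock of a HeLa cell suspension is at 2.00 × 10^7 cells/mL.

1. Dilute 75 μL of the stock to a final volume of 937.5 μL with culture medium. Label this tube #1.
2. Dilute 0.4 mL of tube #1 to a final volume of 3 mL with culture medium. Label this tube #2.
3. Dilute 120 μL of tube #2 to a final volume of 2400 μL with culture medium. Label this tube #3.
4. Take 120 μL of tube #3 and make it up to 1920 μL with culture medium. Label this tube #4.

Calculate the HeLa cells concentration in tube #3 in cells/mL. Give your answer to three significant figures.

Step 1: 75 μL brought to 937.5 μL → factor 937.5/75 = 12.5
Step 2: 0.4 mL brought to 3 mL → factor 3/0.4 = 7.5
Step 3: 120 μL brought to 2400 μL → factor 2400/120 = 20
Dilution factor through tube #3 = 12.5 × 7.5 × 20 = 1875
[tube #3] = 2.00 × 10^7 cells/mL / 1875 = 1.07 × 10^4 cells/mL

1.07 × 10^4 cells/mL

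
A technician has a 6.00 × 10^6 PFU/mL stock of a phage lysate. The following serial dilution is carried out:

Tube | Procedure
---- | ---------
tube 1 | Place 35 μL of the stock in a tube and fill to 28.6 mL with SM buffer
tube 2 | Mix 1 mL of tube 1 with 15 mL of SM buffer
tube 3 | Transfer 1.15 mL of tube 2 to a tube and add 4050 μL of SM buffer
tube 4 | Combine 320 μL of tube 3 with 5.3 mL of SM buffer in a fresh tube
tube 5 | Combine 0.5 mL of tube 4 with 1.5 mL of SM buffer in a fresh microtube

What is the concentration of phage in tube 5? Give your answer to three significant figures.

1.44 PFU/mL

Step 1: 35 μL brought to 28.6 mL → factor 28600/35 = 817.14
Step 2: 1 mL + 15 mL = 16 mL total → factor 16/1 = 16
Step 3: 1.15 mL + 4050 μL = 5.2 mL total → factor 5.2/1.15 = 4.5217
Step 4: 320 μL + 5.3 mL = 5620 μL total → factor 5620/320 = 17.562
Step 5: 0.5 mL + 1.5 mL = 2 mL total → factor 2/0.5 = 4
Overall dilution factor = 817.14 × 16 × 4.5217 × 17.562 × 4 = 4.1531 × 10^6
Final = 6.00 × 10^6 PFU/mL / 4.1531 × 10^6 = 1.44 PFU/mL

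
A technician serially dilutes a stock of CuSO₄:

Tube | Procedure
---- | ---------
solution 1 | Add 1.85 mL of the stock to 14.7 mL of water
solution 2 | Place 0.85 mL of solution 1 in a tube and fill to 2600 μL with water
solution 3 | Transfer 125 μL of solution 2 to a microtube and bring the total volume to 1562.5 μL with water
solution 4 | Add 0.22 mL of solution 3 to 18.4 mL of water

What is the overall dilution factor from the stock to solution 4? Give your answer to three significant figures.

2.89 × 10^4

Step 1: 1.85 mL + 14.7 mL = 16.55 mL total → factor 16.55/1.85 = 8.9459
Step 2: 0.85 mL brought to 2600 μL → factor 2.6/0.85 = 3.0588
Step 3: 125 μL brought to 1562.5 μL → factor 1562.5/125 = 12.5
Step 4: 0.22 mL + 18.4 mL = 18.62 mL total → factor 18.62/0.22 = 84.636
Overall dilution factor = 8.9459 × 3.0588 × 12.5 × 84.636 = 28950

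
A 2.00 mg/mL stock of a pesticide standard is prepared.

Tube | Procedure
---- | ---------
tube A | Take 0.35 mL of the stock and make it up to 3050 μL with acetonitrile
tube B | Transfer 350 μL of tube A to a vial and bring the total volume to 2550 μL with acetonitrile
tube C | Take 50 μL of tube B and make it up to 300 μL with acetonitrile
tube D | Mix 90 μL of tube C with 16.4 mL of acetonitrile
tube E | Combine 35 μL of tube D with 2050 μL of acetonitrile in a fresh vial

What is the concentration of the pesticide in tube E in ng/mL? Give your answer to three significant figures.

Step 1: 0.35 mL brought to 3050 μL → factor 3.05/0.35 = 8.7143
Step 2: 350 μL brought to 2550 μL → factor 2550/350 = 7.2857
Step 3: 50 μL brought to 300 μL → factor 300/50 = 6
Step 4: 90 μL + 16.4 mL = 16490 μL total → factor 16490/90 = 183.22
Step 5: 35 μL + 2050 μL = 2085 μL total → factor 2085/35 = 59.571
Overall dilution factor = 8.7143 × 7.2857 × 6 × 183.22 × 59.571 = 4.1579 × 10^6
Final = 2.00 mg/mL / 4.1579 × 10^6 = 4.810 × 10^-7 mg/mL = 0.481 ng/mL

0.481 ng/mL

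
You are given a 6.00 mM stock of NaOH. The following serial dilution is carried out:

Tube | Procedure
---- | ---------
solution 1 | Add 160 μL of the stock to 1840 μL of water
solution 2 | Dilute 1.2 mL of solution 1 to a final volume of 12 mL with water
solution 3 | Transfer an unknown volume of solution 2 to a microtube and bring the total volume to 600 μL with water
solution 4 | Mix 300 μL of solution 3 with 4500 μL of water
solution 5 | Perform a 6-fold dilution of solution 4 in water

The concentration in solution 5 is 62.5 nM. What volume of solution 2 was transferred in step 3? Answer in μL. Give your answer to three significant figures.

75.0 μL

Step 1: 160 μL + 1840 μL = 2000 μL total → factor 2000/160 = 12.5
Step 2: 1.2 mL brought to 12 mL → factor 12/1.2 = 10
Step 3: v brought to 600 μL → factor = 600 μL/v
Step 4: 300 μL + 4500 μL = 4800 μL total → factor 4800/300 = 16
Step 5: 6-fold → factor 6
Product of known-step factors = 12000
Overall factor = 6.00 mM / (62.5 nM) = 96000
Step-3 factor = 96000 / 12000 = 8
v = 600 μL / 8 = 75.0 μL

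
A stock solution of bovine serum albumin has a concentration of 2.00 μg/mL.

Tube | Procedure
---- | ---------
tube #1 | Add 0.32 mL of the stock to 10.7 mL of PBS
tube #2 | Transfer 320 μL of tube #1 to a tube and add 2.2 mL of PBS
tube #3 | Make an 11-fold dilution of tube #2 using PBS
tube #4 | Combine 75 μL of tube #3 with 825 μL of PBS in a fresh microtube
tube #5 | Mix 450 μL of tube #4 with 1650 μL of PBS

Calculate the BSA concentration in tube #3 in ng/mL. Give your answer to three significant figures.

0.670 ng/mL

Step 1: 0.32 mL + 10.7 mL = 11.02 mL total → factor 11.02/0.32 = 34.438
Step 2: 320 μL + 2.2 mL = 2520 μL total → factor 2520/320 = 7.875
Step 3: 11-fold → factor 11
Dilution factor through tube #3 = 34.438 × 7.875 × 11 = 2983.1
[tube #3] = 2.00 μg/mL / 2983.1 = 0.0006704 μg/mL = 0.670 ng/mL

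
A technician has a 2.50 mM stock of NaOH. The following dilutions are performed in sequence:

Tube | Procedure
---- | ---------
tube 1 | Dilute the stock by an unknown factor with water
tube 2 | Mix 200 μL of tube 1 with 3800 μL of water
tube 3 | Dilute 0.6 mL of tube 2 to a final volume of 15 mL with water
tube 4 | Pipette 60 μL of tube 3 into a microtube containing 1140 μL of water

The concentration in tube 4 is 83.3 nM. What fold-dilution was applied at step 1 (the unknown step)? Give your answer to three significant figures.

3.00-fold

Step 1: unknown factor x
Step 2: 200 μL + 3800 μL = 4000 μL total → factor 4000/200 = 20
Step 3: 0.6 mL brought to 15 mL → factor 15/0.6 = 25
Step 4: 60 μL + 1140 μL = 1200 μL total → factor 1200/60 = 20
Product of known-step factors = 10000
Overall factor = 2.50 mM / (83.3 nM) = 30012
x = 30012 / 10000 = 3.00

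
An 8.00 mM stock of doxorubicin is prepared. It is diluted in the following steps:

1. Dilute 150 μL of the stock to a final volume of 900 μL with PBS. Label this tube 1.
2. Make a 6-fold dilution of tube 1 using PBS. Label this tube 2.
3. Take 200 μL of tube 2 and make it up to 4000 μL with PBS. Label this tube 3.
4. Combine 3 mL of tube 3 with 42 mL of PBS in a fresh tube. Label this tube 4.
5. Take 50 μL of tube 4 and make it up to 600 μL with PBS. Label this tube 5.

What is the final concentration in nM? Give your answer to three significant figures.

61.7 nM

Step 1: 150 μL brought to 900 μL → factor 900/150 = 6
Step 2: 6-fold → factor 6
Step 3: 200 μL brought to 4000 μL → factor 4000/200 = 20
Step 4: 3 mL + 42 mL = 45 mL total → factor 45/3 = 15
Step 5: 50 μL brought to 600 μL → factor 600/50 = 12
Overall dilution factor = 6 × 6 × 20 × 15 × 12 = 1.296 × 10^5
Final = 8.00 mM / 1.296 × 10^5 = 6.173 × 10^-5 mM = 61.7 nM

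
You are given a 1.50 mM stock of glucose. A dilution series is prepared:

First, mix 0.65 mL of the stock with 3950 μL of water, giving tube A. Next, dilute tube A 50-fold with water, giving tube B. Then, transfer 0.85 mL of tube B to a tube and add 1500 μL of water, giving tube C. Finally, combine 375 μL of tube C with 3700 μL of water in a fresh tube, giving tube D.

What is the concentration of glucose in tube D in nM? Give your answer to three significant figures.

Step 1: 0.65 mL + 3950 μL = 4.6 mL total → factor 4.6/0.65 = 7.0769
Step 2: 50-fold → factor 50
Step 3: 0.85 mL + 1500 μL = 2.35 mL total → factor 2.35/0.85 = 2.7647
Step 4: 375 μL + 3700 μL = 4075 μL total → factor 4075/375 = 10.867
Overall dilution factor = 7.0769 × 50 × 2.7647 × 10.867 = 10631
Final = 1.50 mM / 10631 = 0.0001411 mM = 141 nM

141 nM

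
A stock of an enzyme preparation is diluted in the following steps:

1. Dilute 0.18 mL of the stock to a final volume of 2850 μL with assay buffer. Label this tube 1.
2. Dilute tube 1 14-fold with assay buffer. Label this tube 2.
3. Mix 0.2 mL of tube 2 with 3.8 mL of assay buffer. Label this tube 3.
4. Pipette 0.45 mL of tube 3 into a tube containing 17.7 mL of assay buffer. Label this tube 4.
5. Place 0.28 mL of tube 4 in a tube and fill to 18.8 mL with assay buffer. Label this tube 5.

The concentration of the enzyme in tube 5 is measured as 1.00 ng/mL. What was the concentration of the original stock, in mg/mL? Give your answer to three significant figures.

12.0 mg/mL

Step 1: 0.18 mL brought to 2850 μL → factor 2.85/0.18 = 15.833
Step 2: 14-fold → factor 14
Step 3: 0.2 mL + 3.8 mL = 4 mL total → factor 4/0.2 = 20
Step 4: 0.45 mL + 17.7 mL = 18.15 mL total → factor 18.15/0.45 = 40.333
Step 5: 0.28 mL brought to 18.8 mL → factor 18.8/0.28 = 67.143
Overall dilution factor = 15.833 × 14 × 20 × 40.333 × 67.143 = 1.2006 × 10^7
Stock = 1.00 ng/mL × 1.2006 × 10^7 = 1.201 × 10^7 ng/mL = 12.0 mg/mL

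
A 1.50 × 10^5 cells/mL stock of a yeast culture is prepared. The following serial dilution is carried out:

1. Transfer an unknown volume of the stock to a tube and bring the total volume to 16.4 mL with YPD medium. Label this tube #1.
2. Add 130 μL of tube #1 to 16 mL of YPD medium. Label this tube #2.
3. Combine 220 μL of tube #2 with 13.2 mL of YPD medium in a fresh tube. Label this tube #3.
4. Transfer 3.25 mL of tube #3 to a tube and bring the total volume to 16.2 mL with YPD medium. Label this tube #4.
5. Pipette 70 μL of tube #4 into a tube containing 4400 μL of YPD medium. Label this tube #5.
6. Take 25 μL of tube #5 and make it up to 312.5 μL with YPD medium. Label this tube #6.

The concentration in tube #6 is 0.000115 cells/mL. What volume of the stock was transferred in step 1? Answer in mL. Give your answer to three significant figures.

Step 1: v brought to 16.4 mL → factor = 16.4 mL/v
Step 2: 130 μL + 16 mL = 16130 μL total → factor 16130/130 = 124.08
Step 3: 220 μL + 13.2 mL = 13420 μL total → factor 13420/220 = 61
Step 4: 3.25 mL brought to 16.2 mL → factor 16.2/3.25 = 4.9846
Step 5: 70 μL + 4400 μL = 4470 μL total → factor 4470/70 = 63.857
Step 6: 25 μL brought to 312.5 μL → factor 312.5/25 = 12.5
Product of known-step factors = 3.0114 × 10^7
Overall factor = 1.50 × 10^5 cells/mL / (0.000115 cells/mL) = 1.3043 × 10^9
Step-1 factor = 1.3043 × 10^9 / 3.0114 × 10^7 = 43.313
v = 16.4 mL / 43.313 = 0.379 mL

0.379 mL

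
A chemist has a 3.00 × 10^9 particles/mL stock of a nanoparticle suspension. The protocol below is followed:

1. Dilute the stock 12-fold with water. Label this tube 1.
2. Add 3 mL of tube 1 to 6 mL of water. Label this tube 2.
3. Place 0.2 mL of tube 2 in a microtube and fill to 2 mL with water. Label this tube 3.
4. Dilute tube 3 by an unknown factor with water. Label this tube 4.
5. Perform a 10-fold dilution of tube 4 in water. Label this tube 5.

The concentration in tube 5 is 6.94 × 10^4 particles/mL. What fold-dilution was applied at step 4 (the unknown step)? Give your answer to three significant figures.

12.0-fold

Step 1: 12-fold → factor 12
Step 2: 3 mL + 6 mL = 9 mL total → factor 9/3 = 3
Step 3: 0.2 mL brought to 2 mL → factor 2/0.2 = 10
Step 4: unknown factor x
Step 5: 10-fold → factor 10
Product of known-step factors = 3600
Overall factor = 3.00 × 10^9 particles/mL / (6.94 × 10^4 particles/mL) = 43228
x = 43228 / 3600 = 12.0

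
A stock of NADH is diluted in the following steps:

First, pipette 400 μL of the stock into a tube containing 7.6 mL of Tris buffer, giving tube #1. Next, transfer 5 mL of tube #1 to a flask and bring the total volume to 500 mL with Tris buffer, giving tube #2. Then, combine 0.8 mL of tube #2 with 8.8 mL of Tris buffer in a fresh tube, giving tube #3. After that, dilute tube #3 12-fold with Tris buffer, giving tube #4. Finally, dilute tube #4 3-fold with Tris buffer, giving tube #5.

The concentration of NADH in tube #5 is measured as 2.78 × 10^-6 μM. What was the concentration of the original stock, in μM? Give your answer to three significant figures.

2.40 μM

Step 1: 400 μL + 7.6 mL = 8000 μL total → factor 8000/400 = 20
Step 2: 5 mL brought to 500 mL → factor 500/5 = 100
Step 3: 0.8 mL + 8.8 mL = 9.6 mL total → factor 9.6/0.8 = 12
Step 4: 12-fold → factor 12
Step 5: 3-fold → factor 3
Overall dilution factor = 20 × 100 × 12 × 12 × 3 = 8.64 × 10^5
Stock = 2.78 × 10^-6 μM × 8.64 × 10^5 = 2.40 μM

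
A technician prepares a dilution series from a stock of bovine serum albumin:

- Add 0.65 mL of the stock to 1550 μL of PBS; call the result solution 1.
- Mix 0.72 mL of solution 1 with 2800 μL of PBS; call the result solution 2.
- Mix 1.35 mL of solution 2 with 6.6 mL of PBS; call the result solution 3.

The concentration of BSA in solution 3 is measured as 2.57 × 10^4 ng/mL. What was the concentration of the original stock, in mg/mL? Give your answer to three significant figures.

2.50 mg/mL

Step 1: 0.65 mL + 1550 μL = 2.2 mL total → factor 2.2/0.65 = 3.3846
Step 2: 0.72 mL + 2800 μL = 3.52 mL total → factor 3.52/0.72 = 4.8889
Step 3: 1.35 mL + 6.6 mL = 7.95 mL total → factor 7.95/1.35 = 5.8889
Overall dilution factor = 3.3846 × 4.8889 × 5.8889 = 97.443
Stock = 2.57 × 10^4 ng/mL × 97.443 = 2.504 × 10^6 ng/mL = 2.50 mg/mL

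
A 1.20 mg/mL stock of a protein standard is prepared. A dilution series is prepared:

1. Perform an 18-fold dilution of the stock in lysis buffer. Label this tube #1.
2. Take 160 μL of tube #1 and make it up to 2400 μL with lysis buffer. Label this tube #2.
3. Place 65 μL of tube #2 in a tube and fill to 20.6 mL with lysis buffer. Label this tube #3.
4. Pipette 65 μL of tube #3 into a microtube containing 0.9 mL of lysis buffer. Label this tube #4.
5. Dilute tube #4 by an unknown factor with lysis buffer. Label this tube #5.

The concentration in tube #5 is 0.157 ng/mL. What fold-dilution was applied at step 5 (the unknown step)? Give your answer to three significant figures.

6.02-fold

Step 1: 18-fold → factor 18
Step 2: 160 μL brought to 2400 μL → factor 2400/160 = 15
Step 3: 65 μL brought to 20.6 mL → factor 20600/65 = 316.92
Step 4: 65 μL + 0.9 mL = 965 μL total → factor 965/65 = 14.846
Step 5: unknown factor x
Product of known-step factors = 1.2704 × 10^6
Overall factor = 1.20 mg/mL / (0.157 ng/mL) = 7.6433 × 10^6
x = 7.6433 × 10^6 / 1.2704 × 10^6 = 6.02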